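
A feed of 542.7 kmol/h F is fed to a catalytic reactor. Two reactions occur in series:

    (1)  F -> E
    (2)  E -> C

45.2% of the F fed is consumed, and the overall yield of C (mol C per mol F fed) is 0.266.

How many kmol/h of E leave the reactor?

101 kmol/h

Conversion of F: F consumed = 1ξ₁ = 0.452 × 542.7 → ξ₁ = 245.3 kmol/h.
Yield of C: 1ξ₂ / 542.7 = 0.266 → ξ₂ = 144.4 kmol/h.
Outlet amounts (n = n₀ + Σ ν·ξ):
  F: 542.7 − 1(245.3) = 297.4
  E: 0 + 1(245.3) − 1(144.4) = 100.9
  C: 0 + 1(144.4) = 144.4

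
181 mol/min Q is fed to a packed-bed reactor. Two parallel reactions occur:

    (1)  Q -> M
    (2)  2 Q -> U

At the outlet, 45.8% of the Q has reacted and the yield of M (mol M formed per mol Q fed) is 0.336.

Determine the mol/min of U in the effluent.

11 mol/min

Yield of M: 1ξ₁ / 181 = 0.336 → ξ₁ = 60.82 mol/min.
Conversion of Q: 1ξ₁ + 2ξ₂ = 0.458 × 181 = 82.9 → ξ₂ = 11.04 mol/min.
Outlet amounts (n = n₀ + Σ ν·ξ):
  Q: 181 − 1(60.82) − 2(11.04) = 98.1
  M: 0 + 1(60.82) = 60.82
  U: 0 + 1(11.04) = 11.04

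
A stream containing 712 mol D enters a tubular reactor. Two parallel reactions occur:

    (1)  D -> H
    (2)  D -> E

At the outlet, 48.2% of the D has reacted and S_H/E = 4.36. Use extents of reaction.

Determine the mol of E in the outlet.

Conversion of D: D consumed = 0.482 × 712 = 343.2 mol = 1ξ₁ + 1ξ₂.
Selectivity: 1ξ₁ / (1ξ₂) = 4.36 → ξ₁ = 4.36 ξ₂.
Substitute: (1·4.36 + 1) ξ₂ = 343.2 → ξ₂ = 64.03 mol, ξ₁ = 279.2 mol.
Outlet amounts (n = n₀ + Σ ν·ξ):
  D: 712 − 1(279.2) − 1(64.03) = 368.8
  H: 0 + 1(279.2) = 279.2
  E: 0 + 1(64.03) = 64.03

64 mol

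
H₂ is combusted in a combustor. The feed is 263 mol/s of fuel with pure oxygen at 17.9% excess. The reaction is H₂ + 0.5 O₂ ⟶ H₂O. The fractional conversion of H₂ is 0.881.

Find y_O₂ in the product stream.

0.13

Stoichiometric O₂ = 0.5 × 263 = 131.5 mol/s; O₂ fed = 131.5 × 1.179 = 155 mol/s.
Fuel reacted = 0.881 × 263 → ξ = 231.7 mol/s.
Outlet (n = n₀ + ν ξ):
  H₂: 263 − 1(231.7) = 31.3
  O₂: 155 − 0.5(231.7) = 39.19
  H₂O: 0 + 1(231.7) = 231.7
Total out = 302.2 mol/s; y_O₂ = 39.19 / 302.2 = 0.1297.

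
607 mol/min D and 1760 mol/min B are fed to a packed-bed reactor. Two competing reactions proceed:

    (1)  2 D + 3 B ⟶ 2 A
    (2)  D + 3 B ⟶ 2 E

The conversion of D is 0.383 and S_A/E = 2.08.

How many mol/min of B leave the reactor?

1340 mol/min

Conversion of D: D consumed = 0.383 × 607 = 232.5 mol/min = 2ξ₁ + 1ξ₂.
Selectivity: 2ξ₁ / (2ξ₂) = 2.08 → ξ₁ = 2.08 ξ₂.
Substitute: (2·2.08 + 1) ξ₂ = 232.5 → ξ₂ = 45.05 mol/min, ξ₁ = 93.71 mol/min.
Outlet amounts (n = n₀ + Σ ν·ξ):
  D: 607 − 2(93.71) − 1(45.05) = 374.5
  B: 1760 − 3(93.71) − 3(45.05) = 1344
  A: 0 + 2(93.71) = 187.4
  E: 0 + 2(45.05) = 90.11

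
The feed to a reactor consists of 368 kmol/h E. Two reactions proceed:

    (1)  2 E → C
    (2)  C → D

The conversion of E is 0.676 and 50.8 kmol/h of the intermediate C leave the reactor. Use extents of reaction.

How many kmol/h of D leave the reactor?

73.6 kmol/h

Conversion of E: E consumed = 2ξ₁ = 0.676 × 368 → ξ₁ = 124.4 kmol/h.
C balance: n_C = 0 + 1ξ₁ − 1ξ₂ = 50.8 → ξ₂ = (1·124.4 − 50.8)/1 = 73.58 kmol/h.
Outlet amounts (n = n₀ + Σ ν·ξ):
  E: 368 − 2(124.4) = 119.2
  C: 0 + 1(124.4) − 1(73.58) = 50.8
  D: 0 + 1(73.58) = 73.58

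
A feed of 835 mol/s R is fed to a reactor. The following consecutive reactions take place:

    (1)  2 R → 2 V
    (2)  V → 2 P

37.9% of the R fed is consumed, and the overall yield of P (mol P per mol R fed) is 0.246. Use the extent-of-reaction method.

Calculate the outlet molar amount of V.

Conversion of R: R consumed = 2ξ₁ = 0.379 × 835 → ξ₁ = 158.2 mol/s.
Yield of P: 2ξ₂ / 835 = 0.246 → ξ₂ = 102.7 mol/s.
Outlet amounts (n = n₀ + Σ ν·ξ):
  R: 835 − 2(158.2) = 518.5
  V: 0 + 2(158.2) − 1(102.7) = 213.8
  P: 0 + 2(102.7) = 205.4

214 mol/s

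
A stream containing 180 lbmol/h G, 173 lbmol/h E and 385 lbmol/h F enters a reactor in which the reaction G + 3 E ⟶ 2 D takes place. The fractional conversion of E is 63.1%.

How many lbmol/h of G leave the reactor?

E reacted = 0.631 × 173 = 109.2 lbmol/h; ν_E = −3, so ξ = 109.2/3 = 36.39 lbmol/h.
Outlet amounts (n = n₀ + ν ξ):
  G: 180 − 1(36.39) = 143.6
  E: 173 − 3(36.39) = 63.84
  D: 0 + 2(36.39) = 72.78
  F: 385 (inert)

144 lbmol/h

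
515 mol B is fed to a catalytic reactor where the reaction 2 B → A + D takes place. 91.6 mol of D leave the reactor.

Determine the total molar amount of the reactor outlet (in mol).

515 mol

For D: n = n₀ + 1ξ → 91.6 = 0 + 1ξ, giving ξ = 91.6 mol.
Outlet amounts (n = n₀ + ν ξ):
  B: 515 − 2(91.6) = 331.8
  A: 0 + 1(91.6) = 91.6
  D: 0 + 1(91.6) = 91.6
Total out = 331.8 + 91.6 + 91.6 = 515 mol.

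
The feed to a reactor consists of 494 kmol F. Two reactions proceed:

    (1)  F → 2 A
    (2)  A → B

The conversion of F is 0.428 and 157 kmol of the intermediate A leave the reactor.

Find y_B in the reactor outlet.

Conversion of F: F consumed = 1ξ₁ = 0.428 × 494 → ξ₁ = 211.4 kmol.
A balance: n_A = 0 + 2ξ₁ − 1ξ₂ = 157 → ξ₂ = (2·211.4 − 157)/1 = 265.9 kmol.
Outlet amounts (n = n₀ + Σ ν·ξ):
  F: 494 − 1(211.4) = 282.6
  A: 0 + 2(211.4) − 1(265.9) = 157
  B: 0 + 1(265.9) = 265.9
Total out = 705.4 kmol; y_B = 265.9 / 705.4 = 0.3769.

0.377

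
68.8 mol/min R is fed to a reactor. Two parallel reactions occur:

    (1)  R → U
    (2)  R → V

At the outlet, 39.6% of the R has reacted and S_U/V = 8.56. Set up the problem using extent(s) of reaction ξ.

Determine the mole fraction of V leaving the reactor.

Conversion of R: R consumed = 0.396 × 68.8 = 27.24 mol/min = 1ξ₁ + 1ξ₂.
Selectivity: 1ξ₁ / (1ξ₂) = 8.56 → ξ₁ = 8.56 ξ₂.
Substitute: (1·8.56 + 1) ξ₂ = 27.24 → ξ₂ = 2.85 mol/min, ξ₁ = 24.39 mol/min.
Outlet amounts (n = n₀ + Σ ν·ξ):
  R: 68.8 − 1(24.39) − 1(2.85) = 41.56
  U: 0 + 1(24.39) = 24.39
  V: 0 + 1(2.85) = 2.85
Total out = 68.8 mol/min; y_V = 2.85 / 68.8 = 0.04142.

0.0414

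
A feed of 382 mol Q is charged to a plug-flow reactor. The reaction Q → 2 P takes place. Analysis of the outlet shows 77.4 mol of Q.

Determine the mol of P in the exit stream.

For Q: n = n₀ − 1ξ → 77.4 = 382 − 1ξ, giving ξ = 304.6 mol.
Outlet amounts (n = n₀ + ν ξ):
  Q: 382 − 1(304.6) = 77.4
  P: 0 + 2(304.6) = 609.2

609 mol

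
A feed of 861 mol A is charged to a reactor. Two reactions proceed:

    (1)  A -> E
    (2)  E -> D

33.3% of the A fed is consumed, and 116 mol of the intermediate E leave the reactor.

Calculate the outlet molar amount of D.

Conversion of A: A consumed = 1ξ₁ = 0.333 × 861 → ξ₁ = 286.7 mol.
E balance: n_E = 0 + 1ξ₁ − 1ξ₂ = 116 → ξ₂ = (1·286.7 − 116)/1 = 170.7 mol.
Outlet amounts (n = n₀ + Σ ν·ξ):
  A: 861 − 1(286.7) = 574.3
  E: 0 + 1(286.7) − 1(170.7) = 116
  D: 0 + 1(170.7) = 170.7

171 mol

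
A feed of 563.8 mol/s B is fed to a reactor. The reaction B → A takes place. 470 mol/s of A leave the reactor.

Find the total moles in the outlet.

For A: n = n₀ + 1ξ → 470 = 0 + 1ξ, giving ξ = 470 mol/s.
Outlet amounts (n = n₀ + ν ξ):
  B: 563.8 − 1(470) = 93.8
  A: 0 + 1(470) = 470
Total out = 93.8 + 470 = 563.8 mol/s.

564 mol/s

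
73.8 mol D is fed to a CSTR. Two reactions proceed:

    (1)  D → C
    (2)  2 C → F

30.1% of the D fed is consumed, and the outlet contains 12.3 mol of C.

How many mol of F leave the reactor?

4.96 mol

Conversion of D: D consumed = 1ξ₁ = 0.301 × 73.8 → ξ₁ = 22.21 mol.
C balance: n_C = 0 + 1ξ₁ − 2ξ₂ = 12.3 → ξ₂ = (1·22.21 − 12.3)/2 = 4.957 mol.
Outlet amounts (n = n₀ + Σ ν·ξ):
  D: 73.8 − 1(22.21) = 51.59
  C: 0 + 1(22.21) − 2(4.957) = 12.3
  F: 0 + 1(4.957) = 4.957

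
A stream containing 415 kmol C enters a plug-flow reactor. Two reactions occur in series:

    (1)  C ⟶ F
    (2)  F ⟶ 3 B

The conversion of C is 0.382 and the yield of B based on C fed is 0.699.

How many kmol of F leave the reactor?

Conversion of C: C consumed = 1ξ₁ = 0.382 × 415 → ξ₁ = 158.5 kmol.
Yield of B: 3ξ₂ / 415 = 0.699 → ξ₂ = 96.69 kmol.
Outlet amounts (n = n₀ + Σ ν·ξ):
  C: 415 − 1(158.5) = 256.5
  F: 0 + 1(158.5) − 1(96.69) = 61.84
  B: 0 + 3(96.69) = 290.1

61.8 kmol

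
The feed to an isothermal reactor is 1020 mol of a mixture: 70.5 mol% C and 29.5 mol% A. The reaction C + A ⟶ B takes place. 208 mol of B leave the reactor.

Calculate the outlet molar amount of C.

511 mol

For B: n = n₀ + 1ξ → 208 = 0 + 1ξ, giving ξ = 208 mol.
Outlet amounts (n = n₀ + ν ξ):
  C: 719.1 − 1(208) = 511.1
  A: 300.9 − 1(208) = 92.9
  B: 0 + 1(208) = 208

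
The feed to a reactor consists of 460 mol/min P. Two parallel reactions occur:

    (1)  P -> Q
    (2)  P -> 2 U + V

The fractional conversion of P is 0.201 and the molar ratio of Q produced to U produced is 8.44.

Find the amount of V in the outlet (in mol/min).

5.17 mol/min

Conversion of P: P consumed = 0.201 × 460 = 92.46 mol/min = 1ξ₁ + 1ξ₂.
Selectivity: 1ξ₁ / (2ξ₂) = 8.44 → ξ₁ = 16.88 ξ₂.
Substitute: (1·16.88 + 1) ξ₂ = 92.46 → ξ₂ = 5.171 mol/min, ξ₁ = 87.29 mol/min.
Outlet amounts (n = n₀ + Σ ν·ξ):
  P: 460 − 1(87.29) − 1(5.171) = 367.5
  Q: 0 + 1(87.29) = 87.29
  U: 0 + 2(5.171) = 10.34
  V: 0 + 1(5.171) = 5.171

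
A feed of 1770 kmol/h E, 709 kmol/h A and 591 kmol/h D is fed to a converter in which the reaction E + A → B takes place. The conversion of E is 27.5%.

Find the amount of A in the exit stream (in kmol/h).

222 kmol/h

E reacted = 0.275 × 1770 = 486.8 kmol/h; ν_E = −1, so ξ = 486.8/1 = 486.8 kmol/h.
Outlet amounts (n = n₀ + ν ξ):
  E: 1770 − 1(486.8) = 1283
  A: 709 − 1(486.8) = 222.2
  B: 0 + 1(486.8) = 486.8
  D: 591 (inert)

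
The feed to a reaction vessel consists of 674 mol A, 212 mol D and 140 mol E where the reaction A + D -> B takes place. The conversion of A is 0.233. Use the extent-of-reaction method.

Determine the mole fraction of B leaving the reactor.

0.181

A reacted = 0.233 × 674 = 157 mol; ν_A = −1, so ξ = 157/1 = 157 mol.
Outlet amounts (n = n₀ + ν ξ):
  A: 674 − 1(157) = 517
  D: 212 − 1(157) = 54.96
  B: 0 + 1(157) = 157
  E: 140 (inert)
Total out = 869 mol; y_B = 157 / 869 = 0.1807.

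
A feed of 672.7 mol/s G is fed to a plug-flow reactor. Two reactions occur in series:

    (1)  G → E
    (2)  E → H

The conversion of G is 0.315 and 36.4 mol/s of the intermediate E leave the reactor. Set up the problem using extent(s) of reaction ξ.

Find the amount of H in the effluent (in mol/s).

Conversion of G: G consumed = 1ξ₁ = 0.315 × 672.7 → ξ₁ = 211.9 mol/s.
E balance: n_E = 0 + 1ξ₁ − 1ξ₂ = 36.4 → ξ₂ = (1·211.9 − 36.4)/1 = 175.5 mol/s.
Outlet amounts (n = n₀ + Σ ν·ξ):
  G: 672.7 − 1(211.9) = 460.8
  E: 0 + 1(211.9) − 1(175.5) = 36.4
  H: 0 + 1(175.5) = 175.5

176 mol/s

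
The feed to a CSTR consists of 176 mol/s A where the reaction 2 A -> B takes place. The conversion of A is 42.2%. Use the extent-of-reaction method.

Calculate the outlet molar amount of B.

A reacted = 0.422 × 176 = 74.27 mol/s; ν_A = −2, so ξ = 74.27/2 = 37.14 mol/s.
Outlet amounts (n = n₀ + ν ξ):
  A: 176 − 2(37.14) = 101.7
  B: 0 + 1(37.14) = 37.14

37.1 mol/s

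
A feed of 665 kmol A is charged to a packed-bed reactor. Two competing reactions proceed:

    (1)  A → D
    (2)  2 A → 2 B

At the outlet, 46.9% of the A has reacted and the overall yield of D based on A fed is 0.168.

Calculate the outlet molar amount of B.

200 kmol

Yield of D: 1ξ₁ / 665 = 0.168 → ξ₁ = 111.7 kmol.
Conversion of A: 1ξ₁ + 2ξ₂ = 0.469 × 665 = 311.9 → ξ₂ = 100.1 kmol.
Outlet amounts (n = n₀ + Σ ν·ξ):
  A: 665 − 1(111.7) − 2(100.1) = 353.1
  D: 0 + 1(111.7) = 111.7
  B: 0 + 2(100.1) = 200.2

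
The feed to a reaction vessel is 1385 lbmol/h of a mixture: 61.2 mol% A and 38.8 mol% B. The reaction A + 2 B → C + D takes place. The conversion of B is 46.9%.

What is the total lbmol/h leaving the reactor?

1260 lbmol/h

B reacted = 0.469 × 537.4 = 252 lbmol/h; ν_B = −2, so ξ = 252/2 = 126 lbmol/h.
Outlet amounts (n = n₀ + ν ξ):
  A: 847.6 − 1(126) = 721.6
  B: 537.4 − 2(126) = 285.3
  C: 0 + 1(126) = 126
  D: 0 + 1(126) = 126
Total out = 721.6 + 285.3 + 126 + 126 = 1259 lbmol/h.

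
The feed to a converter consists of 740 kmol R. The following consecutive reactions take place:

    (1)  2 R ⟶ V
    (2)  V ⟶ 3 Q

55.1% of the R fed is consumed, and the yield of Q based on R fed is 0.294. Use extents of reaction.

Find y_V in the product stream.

Conversion of R: R consumed = 2ξ₁ = 0.551 × 740 → ξ₁ = 203.9 kmol.
Yield of Q: 3ξ₂ / 740 = 0.294 → ξ₂ = 72.52 kmol.
Outlet amounts (n = n₀ + Σ ν·ξ):
  R: 740 − 2(203.9) = 332.3
  V: 0 + 1(203.9) − 1(72.52) = 131.4
  Q: 0 + 3(72.52) = 217.6
Total out = 681.2 kmol; y_V = 131.4 / 681.2 = 0.1928.

0.193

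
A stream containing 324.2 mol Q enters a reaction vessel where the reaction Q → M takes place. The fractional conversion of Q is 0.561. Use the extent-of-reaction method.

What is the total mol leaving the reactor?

324 mol

Q reacted = 0.561 × 324.2 = 181.9 mol; ν_Q = −1, so ξ = 181.9/1 = 181.9 mol.
Outlet amounts (n = n₀ + ν ξ):
  Q: 324.2 − 1(181.9) = 142.3
  M: 0 + 1(181.9) = 181.9
Total out = 142.3 + 181.9 = 324.2 mol.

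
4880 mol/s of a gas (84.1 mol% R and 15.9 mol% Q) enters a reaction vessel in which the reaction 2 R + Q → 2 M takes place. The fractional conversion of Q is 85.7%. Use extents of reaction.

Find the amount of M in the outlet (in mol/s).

1330 mol/s

Q reacted = 0.857 × 775.9 = 665 mol/s; ν_Q = −1, so ξ = 665/1 = 665 mol/s.
Outlet amounts (n = n₀ + ν ξ):
  R: 4104 − 2(665) = 2774
  Q: 775.9 − 1(665) = 111
  M: 0 + 2(665) = 1330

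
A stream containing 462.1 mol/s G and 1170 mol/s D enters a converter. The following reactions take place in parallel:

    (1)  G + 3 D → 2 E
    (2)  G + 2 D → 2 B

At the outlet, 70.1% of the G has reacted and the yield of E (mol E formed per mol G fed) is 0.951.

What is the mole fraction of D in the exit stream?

0.278

Yield of E: 2ξ₁ / 462.1 = 0.951 → ξ₁ = 219.7 mol/s.
Conversion of G: 1ξ₁ + 1ξ₂ = 0.701 × 462.1 = 323.9 → ξ₂ = 104.2 mol/s.
Outlet amounts (n = n₀ + Σ ν·ξ):
  G: 462.1 − 1(219.7) − 1(104.2) = 138.2
  D: 1170 − 3(219.7) − 2(104.2) = 302.4
  E: 0 + 2(219.7) = 439.5
  B: 0 + 2(104.2) = 208.4
Total out = 1088 mol/s; y_D = 302.4 / 1088 = 0.2778.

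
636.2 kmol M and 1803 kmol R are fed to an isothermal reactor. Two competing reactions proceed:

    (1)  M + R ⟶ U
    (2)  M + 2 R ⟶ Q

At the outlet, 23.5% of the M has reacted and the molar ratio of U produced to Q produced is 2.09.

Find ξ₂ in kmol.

ξ₂ = 48.4 kmol

Conversion of M: M consumed = 0.235 × 636.2 = 149.5 kmol = 1ξ₁ + 1ξ₂.
Selectivity: 1ξ₁ / (1ξ₂) = 2.09 → ξ₁ = 2.09 ξ₂.
Substitute: (1·2.09 + 1) ξ₂ = 149.5 → ξ₂ = 48.38 kmol, ξ₁ = 101.1 kmol.
Outlet amounts (n = n₀ + Σ ν·ξ):
  M: 636.2 − 1(101.1) − 1(48.38) = 486.7
  R: 1803 − 1(101.1) − 2(48.38) = 1605
  U: 0 + 1(101.1) = 101.1
  Q: 0 + 1(48.38) = 48.38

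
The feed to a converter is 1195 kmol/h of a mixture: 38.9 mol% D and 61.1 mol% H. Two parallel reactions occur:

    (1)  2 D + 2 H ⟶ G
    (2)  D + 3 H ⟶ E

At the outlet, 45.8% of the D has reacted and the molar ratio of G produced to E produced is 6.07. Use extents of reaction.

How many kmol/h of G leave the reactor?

Conversion of D: D consumed = 0.458 × 464.9 = 212.9 kmol/h = 2ξ₁ + 1ξ₂.
Selectivity: 1ξ₁ / (1ξ₂) = 6.07 → ξ₁ = 6.07 ξ₂.
Substitute: (2·6.07 + 1) ξ₂ = 212.9 → ξ₂ = 16.2 kmol/h, ξ₁ = 98.35 kmol/h.
Outlet amounts (n = n₀ + Σ ν·ξ):
  D: 464.9 − 2(98.35) − 1(16.2) = 252
  H: 730.1 − 2(98.35) − 3(16.2) = 484.8
  G: 0 + 1(98.35) = 98.35
  E: 0 + 1(16.2) = 16.2

98.4 kmol/h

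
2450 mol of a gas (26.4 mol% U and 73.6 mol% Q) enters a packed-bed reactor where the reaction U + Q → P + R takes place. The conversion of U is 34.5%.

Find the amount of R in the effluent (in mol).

223 mol

U reacted = 0.345 × 646.8 = 223.1 mol; ν_U = −1, so ξ = 223.1/1 = 223.1 mol.
Outlet amounts (n = n₀ + ν ξ):
  U: 646.8 − 1(223.1) = 423.7
  Q: 1803 − 1(223.1) = 1580
  P: 0 + 1(223.1) = 223.1
  R: 0 + 1(223.1) = 223.1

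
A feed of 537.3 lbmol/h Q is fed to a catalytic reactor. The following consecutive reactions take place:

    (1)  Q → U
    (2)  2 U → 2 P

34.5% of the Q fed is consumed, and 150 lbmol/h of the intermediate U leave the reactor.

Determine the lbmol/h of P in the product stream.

Conversion of Q: Q consumed = 1ξ₁ = 0.345 × 537.3 → ξ₁ = 185.4 lbmol/h.
U balance: n_U = 0 + 1ξ₁ − 2ξ₂ = 150 → ξ₂ = (1·185.4 − 150)/2 = 17.68 lbmol/h.
Outlet amounts (n = n₀ + Σ ν·ξ):
  Q: 537.3 − 1(185.4) = 351.9
  U: 0 + 1(185.4) − 2(17.68) = 150
  P: 0 + 2(17.68) = 35.37

35.4 lbmol/h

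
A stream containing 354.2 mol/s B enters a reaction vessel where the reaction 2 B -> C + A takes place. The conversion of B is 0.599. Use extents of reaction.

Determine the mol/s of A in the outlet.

106 mol/s

B reacted = 0.599 × 354.2 = 212.2 mol/s; ν_B = −2, so ξ = 212.2/2 = 106.1 mol/s.
Outlet amounts (n = n₀ + ν ξ):
  B: 354.2 − 2(106.1) = 142
  C: 0 + 1(106.1) = 106.1
  A: 0 + 1(106.1) = 106.1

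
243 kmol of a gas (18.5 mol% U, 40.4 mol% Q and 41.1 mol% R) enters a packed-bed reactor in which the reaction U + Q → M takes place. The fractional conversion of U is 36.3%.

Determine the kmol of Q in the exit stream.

U reacted = 0.363 × 44.95 = 16.32 kmol; ν_U = −1, so ξ = 16.32/1 = 16.32 kmol.
Outlet amounts (n = n₀ + ν ξ):
  U: 44.95 − 1(16.32) = 28.64
  Q: 98.17 − 1(16.32) = 81.85
  M: 0 + 1(16.32) = 16.32
  R: 99.87 (inert)

81.9 kmol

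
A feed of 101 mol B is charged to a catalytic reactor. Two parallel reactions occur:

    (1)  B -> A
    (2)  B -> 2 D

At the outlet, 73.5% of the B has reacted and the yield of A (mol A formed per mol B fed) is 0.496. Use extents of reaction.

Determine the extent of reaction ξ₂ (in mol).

Yield of A: 1ξ₁ / 101 = 0.496 → ξ₁ = 50.1 mol.
Conversion of B: 1ξ₁ + 1ξ₂ = 0.735 × 101 = 74.23 → ξ₂ = 24.14 mol.
Outlet amounts (n = n₀ + Σ ν·ξ):
  B: 101 − 1(50.1) − 1(24.14) = 26.77
  A: 0 + 1(50.1) = 50.1
  D: 0 + 2(24.14) = 48.28

ξ₂ = 24.1 mol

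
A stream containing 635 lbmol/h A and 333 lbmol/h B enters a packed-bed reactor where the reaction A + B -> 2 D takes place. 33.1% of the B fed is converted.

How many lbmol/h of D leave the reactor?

220 lbmol/h

B reacted = 0.331 × 333 = 110.2 lbmol/h; ν_B = −1, so ξ = 110.2/1 = 110.2 lbmol/h.
Outlet amounts (n = n₀ + ν ξ):
  A: 635 − 1(110.2) = 524.8
  B: 333 − 1(110.2) = 222.8
  D: 0 + 2(110.2) = 220.4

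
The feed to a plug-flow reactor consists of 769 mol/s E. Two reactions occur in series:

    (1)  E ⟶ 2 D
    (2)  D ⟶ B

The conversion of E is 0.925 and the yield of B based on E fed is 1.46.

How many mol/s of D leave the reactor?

Conversion of E: E consumed = 1ξ₁ = 0.925 × 769 → ξ₁ = 711.3 mol/s.
Yield of B: 1ξ₂ / 769 = 1.46 → ξ₂ = 1123 mol/s.
Outlet amounts (n = n₀ + Σ ν·ξ):
  E: 769 − 1(711.3) = 57.67
  D: 0 + 2(711.3) − 1(1123) = 299.9
  B: 0 + 1(1123) = 1123

300 mol/s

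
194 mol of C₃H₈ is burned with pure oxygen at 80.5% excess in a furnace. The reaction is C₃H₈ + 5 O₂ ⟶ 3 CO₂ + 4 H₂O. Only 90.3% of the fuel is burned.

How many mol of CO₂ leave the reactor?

Stoichiometric O₂ = 5 × 194 = 970 mol; O₂ fed = 970 × 1.805 = 1751 mol.
Fuel reacted = 0.903 × 194 → ξ = 175.2 mol.
Outlet (n = n₀ + ν ξ):
  C₃H₈: 194 − 1(175.2) = 18.82
  O₂: 1751 − 5(175.2) = 874.9
  CO₂: 0 + 3(175.2) = 525.5
  H₂O: 0 + 4(175.2) = 700.7

526 mol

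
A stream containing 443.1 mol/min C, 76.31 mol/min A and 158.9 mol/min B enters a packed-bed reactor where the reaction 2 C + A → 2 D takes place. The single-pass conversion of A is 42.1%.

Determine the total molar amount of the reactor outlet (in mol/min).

A reacted = 0.421 × 76.31 = 32.13 mol/min; ν_A = −1, so ξ = 32.13/1 = 32.13 mol/min.
Outlet amounts (n = n₀ + ν ξ):
  C: 443.1 − 2(32.13) = 378.8
  A: 76.31 − 1(32.13) = 44.18
  D: 0 + 2(32.13) = 64.25
  B: 158.9 (inert)
Total out = 378.8 + 44.18 + 64.25 + 158.9 = 646.2 mol/min.

646 mol/min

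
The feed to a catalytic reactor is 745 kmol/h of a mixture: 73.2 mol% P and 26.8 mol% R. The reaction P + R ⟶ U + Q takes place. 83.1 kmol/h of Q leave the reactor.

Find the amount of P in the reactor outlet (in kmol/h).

For Q: n = n₀ + 1ξ → 83.1 = 0 + 1ξ, giving ξ = 83.1 kmol/h.
Outlet amounts (n = n₀ + ν ξ):
  P: 545.3 − 1(83.1) = 462.2
  R: 199.7 − 1(83.1) = 116.6
  U: 0 + 1(83.1) = 83.1
  Q: 0 + 1(83.1) = 83.1

462 kmol/h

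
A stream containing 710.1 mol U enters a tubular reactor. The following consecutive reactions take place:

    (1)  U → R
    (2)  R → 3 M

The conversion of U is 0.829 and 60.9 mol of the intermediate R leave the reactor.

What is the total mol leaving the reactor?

1770 mol

Conversion of U: U consumed = 1ξ₁ = 0.829 × 710.1 → ξ₁ = 588.7 mol.
R balance: n_R = 0 + 1ξ₁ − 1ξ₂ = 60.9 → ξ₂ = (1·588.7 − 60.9)/1 = 527.8 mol.
Outlet amounts (n = n₀ + Σ ν·ξ):
  U: 710.1 − 1(588.7) = 121.4
  R: 0 + 1(588.7) − 1(527.8) = 60.9
  M: 0 + 3(527.8) = 1583
Total out = 121.4 + 60.9 + 1583 = 1766 mol.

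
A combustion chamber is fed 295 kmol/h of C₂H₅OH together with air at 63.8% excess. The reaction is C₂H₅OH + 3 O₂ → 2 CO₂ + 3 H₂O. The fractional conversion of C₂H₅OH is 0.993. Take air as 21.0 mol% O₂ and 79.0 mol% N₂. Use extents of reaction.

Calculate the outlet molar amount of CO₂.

Stoichiometric O₂ = 3 × 295 = 885 kmol/h; O₂ fed = 885 × 1.638 = 1450 kmol/h.
N₂ fed = 1450 × 79/21 = 5453 kmol/h.
Fuel reacted = 0.993 × 295 → ξ = 292.9 kmol/h.
Outlet (n = n₀ + ν ξ):
  C₂H₅OH: 295 − 1(292.9) = 2.065
  O₂: 1450 − 3(292.9) = 570.8
  N₂: 5453 (inert)
  CO₂: 0 + 2(292.9) = 585.9
  H₂O: 0 + 3(292.9) = 878.8

586 kmol/h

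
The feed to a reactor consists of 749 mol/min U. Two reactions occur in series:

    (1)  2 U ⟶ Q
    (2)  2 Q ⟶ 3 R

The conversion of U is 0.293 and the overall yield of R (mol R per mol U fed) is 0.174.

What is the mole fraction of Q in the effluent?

Conversion of U: U consumed = 2ξ₁ = 0.293 × 749 → ξ₁ = 109.7 mol/min.
Yield of R: 3ξ₂ / 749 = 0.174 → ξ₂ = 43.44 mol/min.
Outlet amounts (n = n₀ + Σ ν·ξ):
  U: 749 − 2(109.7) = 529.5
  Q: 0 + 1(109.7) − 2(43.44) = 22.84
  R: 0 + 3(43.44) = 130.3
Total out = 682.7 mol/min; y_Q = 22.84 / 682.7 = 0.03346.

0.0335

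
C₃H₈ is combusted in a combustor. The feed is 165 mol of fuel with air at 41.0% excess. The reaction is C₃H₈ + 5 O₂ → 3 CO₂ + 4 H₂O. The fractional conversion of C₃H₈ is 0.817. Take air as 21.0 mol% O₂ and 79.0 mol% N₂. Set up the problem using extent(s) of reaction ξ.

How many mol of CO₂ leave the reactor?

Stoichiometric O₂ = 5 × 165 = 825 mol; O₂ fed = 825 × 1.410 = 1163 mol.
N₂ fed = 1163 × 79/21 = 4376 mol.
Fuel reacted = 0.817 × 165 → ξ = 134.8 mol.
Outlet (n = n₀ + ν ξ):
  C₃H₈: 165 − 1(134.8) = 30.2
  O₂: 1163 − 5(134.8) = 489.2
  N₂: 4376 (inert)
  CO₂: 0 + 3(134.8) = 404.4
  H₂O: 0 + 4(134.8) = 539.2

404 mol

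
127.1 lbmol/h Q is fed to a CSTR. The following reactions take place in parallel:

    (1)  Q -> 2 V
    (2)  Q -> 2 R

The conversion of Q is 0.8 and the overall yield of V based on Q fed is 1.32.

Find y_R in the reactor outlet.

Yield of V: 2ξ₁ / 127.1 = 1.32 → ξ₁ = 83.89 lbmol/h.
Conversion of Q: 1ξ₁ + 1ξ₂ = 0.8 × 127.1 = 101.7 → ξ₂ = 17.79 lbmol/h.
Outlet amounts (n = n₀ + Σ ν·ξ):
  Q: 127.1 − 1(83.89) − 1(17.79) = 25.42
  V: 0 + 2(83.89) = 167.8
  R: 0 + 2(17.79) = 35.59
Total out = 228.8 lbmol/h; y_R = 35.59 / 228.8 = 0.1556.

0.156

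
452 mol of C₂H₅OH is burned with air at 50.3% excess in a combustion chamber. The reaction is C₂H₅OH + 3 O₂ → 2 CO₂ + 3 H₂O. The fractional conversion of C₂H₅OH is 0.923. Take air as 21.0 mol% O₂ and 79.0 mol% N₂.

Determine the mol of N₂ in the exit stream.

7670 mol

Stoichiometric O₂ = 3 × 452 = 1356 mol; O₂ fed = 1356 × 1.503 = 2038 mol.
N₂ fed = 2038 × 79/21 = 7667 mol.
Fuel reacted = 0.923 × 452 → ξ = 417.2 mol.
Outlet (n = n₀ + ν ξ):
  C₂H₅OH: 452 − 1(417.2) = 34.8
  O₂: 2038 − 3(417.2) = 786.5
  N₂: 7667 (inert)
  CO₂: 0 + 2(417.2) = 834.4
  H₂O: 0 + 3(417.2) = 1252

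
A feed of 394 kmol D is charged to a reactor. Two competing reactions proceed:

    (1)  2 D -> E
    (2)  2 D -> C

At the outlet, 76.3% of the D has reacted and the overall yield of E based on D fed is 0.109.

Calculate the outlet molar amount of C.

Yield of E: 1ξ₁ / 394 = 0.109 → ξ₁ = 42.95 kmol.
Conversion of D: 2ξ₁ + 2ξ₂ = 0.763 × 394 = 300.6 → ξ₂ = 107.4 kmol.
Outlet amounts (n = n₀ + Σ ν·ξ):
  D: 394 − 2(42.95) − 2(107.4) = 93.38
  E: 0 + 1(42.95) = 42.95
  C: 0 + 1(107.4) = 107.4

107 kmol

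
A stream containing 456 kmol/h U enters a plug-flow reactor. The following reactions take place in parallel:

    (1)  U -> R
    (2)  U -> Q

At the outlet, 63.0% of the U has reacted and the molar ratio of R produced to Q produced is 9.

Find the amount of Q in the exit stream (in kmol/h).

Conversion of U: U consumed = 0.63 × 456 = 287.3 kmol/h = 1ξ₁ + 1ξ₂.
Selectivity: 1ξ₁ / (1ξ₂) = 9 → ξ₁ = 9 ξ₂.
Substitute: (1·9 + 1) ξ₂ = 287.3 → ξ₂ = 28.73 kmol/h, ξ₁ = 258.6 kmol/h.
Outlet amounts (n = n₀ + Σ ν·ξ):
  U: 456 − 1(258.6) − 1(28.73) = 168.7
  R: 0 + 1(258.6) = 258.6
  Q: 0 + 1(28.73) = 28.73

28.7 kmol/h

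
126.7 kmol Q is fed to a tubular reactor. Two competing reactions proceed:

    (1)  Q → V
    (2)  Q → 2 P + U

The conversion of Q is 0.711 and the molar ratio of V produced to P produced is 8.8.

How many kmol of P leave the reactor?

9.69 kmol

Conversion of Q: Q consumed = 0.711 × 126.7 = 90.08 kmol = 1ξ₁ + 1ξ₂.
Selectivity: 1ξ₁ / (2ξ₂) = 8.8 → ξ₁ = 17.6 ξ₂.
Substitute: (1·17.6 + 1) ξ₂ = 90.08 → ξ₂ = 4.843 kmol, ξ₁ = 85.24 kmol.
Outlet amounts (n = n₀ + Σ ν·ξ):
  Q: 126.7 − 1(85.24) − 1(4.843) = 36.62
  V: 0 + 1(85.24) = 85.24
  P: 0 + 2(4.843) = 9.686
  U: 0 + 1(4.843) = 4.843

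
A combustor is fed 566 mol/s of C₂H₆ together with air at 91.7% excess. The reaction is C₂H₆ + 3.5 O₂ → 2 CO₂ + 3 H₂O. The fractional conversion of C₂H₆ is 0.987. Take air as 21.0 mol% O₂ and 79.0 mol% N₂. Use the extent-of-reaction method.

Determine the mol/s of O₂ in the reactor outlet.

Stoichiometric O₂ = 3.5 × 566 = 1981 mol/s; O₂ fed = 1981 × 1.917 = 3798 mol/s.
N₂ fed = 3798 × 79/21 = 14290 mol/s.
Fuel reacted = 0.987 × 566 → ξ = 558.6 mol/s.
Outlet (n = n₀ + ν ξ):
  C₂H₆: 566 − 1(558.6) = 7.358
  O₂: 3798 − 3.5(558.6) = 1842
  N₂: 14290 (inert)
  CO₂: 0 + 2(558.6) = 1117
  H₂O: 0 + 3(558.6) = 1676

1840 mol/s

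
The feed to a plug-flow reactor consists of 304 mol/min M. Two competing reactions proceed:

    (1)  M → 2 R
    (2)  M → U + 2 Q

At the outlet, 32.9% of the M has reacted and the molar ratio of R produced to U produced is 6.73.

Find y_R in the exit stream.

Conversion of M: M consumed = 0.329 × 304 = 100 mol/min = 1ξ₁ + 1ξ₂.
Selectivity: 2ξ₁ / (1ξ₂) = 6.73 → ξ₁ = 3.365 ξ₂.
Substitute: (1·3.365 + 1) ξ₂ = 100 → ξ₂ = 22.91 mol/min, ξ₁ = 77.1 mol/min.
Outlet amounts (n = n₀ + Σ ν·ξ):
  M: 304 − 1(77.1) − 1(22.91) = 204
  R: 0 + 2(77.1) = 154.2
  U: 0 + 1(22.91) = 22.91
  Q: 0 + 2(22.91) = 45.83
Total out = 426.9 mol/min; y_R = 154.2 / 426.9 = 0.3612.

0.361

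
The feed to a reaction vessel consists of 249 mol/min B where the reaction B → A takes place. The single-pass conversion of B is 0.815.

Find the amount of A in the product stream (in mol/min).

B reacted = 0.815 × 249 = 202.9 mol/min; ν_B = −1, so ξ = 202.9/1 = 202.9 mol/min.
Outlet amounts (n = n₀ + ν ξ):
  B: 249 − 1(202.9) = 46.07
  A: 0 + 1(202.9) = 202.9

203 mol/min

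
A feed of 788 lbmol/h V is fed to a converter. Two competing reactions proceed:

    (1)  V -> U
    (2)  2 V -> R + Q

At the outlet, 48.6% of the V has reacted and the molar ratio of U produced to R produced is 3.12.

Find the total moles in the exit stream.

788 lbmol/h

Conversion of V: V consumed = 0.486 × 788 = 383 lbmol/h = 1ξ₁ + 2ξ₂.
Selectivity: 1ξ₁ / (1ξ₂) = 3.12 → ξ₁ = 3.12 ξ₂.
Substitute: (1·3.12 + 2) ξ₂ = 383 → ξ₂ = 74.8 lbmol/h, ξ₁ = 233.4 lbmol/h.
Outlet amounts (n = n₀ + Σ ν·ξ):
  V: 788 − 1(233.4) − 2(74.8) = 405
  U: 0 + 1(233.4) = 233.4
  R: 0 + 1(74.8) = 74.8
  Q: 0 + 1(74.8) = 74.8
Total out = 405 + 233.4 + 74.8 + 74.8 = 788 lbmol/h.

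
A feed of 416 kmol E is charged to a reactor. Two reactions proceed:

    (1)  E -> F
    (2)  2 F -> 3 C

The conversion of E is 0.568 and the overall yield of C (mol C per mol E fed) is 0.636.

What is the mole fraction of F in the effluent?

Conversion of E: E consumed = 1ξ₁ = 0.568 × 416 → ξ₁ = 236.3 kmol.
Yield of C: 3ξ₂ / 416 = 0.636 → ξ₂ = 88.19 kmol.
Outlet amounts (n = n₀ + Σ ν·ξ):
  E: 416 − 1(236.3) = 179.7
  F: 0 + 1(236.3) − 2(88.19) = 59.9
  C: 0 + 3(88.19) = 264.6
Total out = 504.2 kmol; y_F = 59.9 / 504.2 = 0.1188.

0.119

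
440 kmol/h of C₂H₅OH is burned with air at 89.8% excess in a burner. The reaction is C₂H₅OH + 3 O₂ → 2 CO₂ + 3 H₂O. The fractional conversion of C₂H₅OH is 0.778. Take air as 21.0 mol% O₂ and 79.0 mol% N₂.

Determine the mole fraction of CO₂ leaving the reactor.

0.0539

Stoichiometric O₂ = 3 × 440 = 1320 kmol/h; O₂ fed = 1320 × 1.898 = 2505 kmol/h.
N₂ fed = 2505 × 79/21 = 9425 kmol/h.
Fuel reacted = 0.778 × 440 → ξ = 342.3 kmol/h.
Outlet (n = n₀ + ν ξ):
  C₂H₅OH: 440 − 1(342.3) = 97.68
  O₂: 2505 − 3(342.3) = 1478
  N₂: 9425 (inert)
  CO₂: 0 + 2(342.3) = 684.6
  H₂O: 0 + 3(342.3) = 1027
Total out = 12710 kmol/h; y_CO₂ = 684.6 / 12710 = 0.05386.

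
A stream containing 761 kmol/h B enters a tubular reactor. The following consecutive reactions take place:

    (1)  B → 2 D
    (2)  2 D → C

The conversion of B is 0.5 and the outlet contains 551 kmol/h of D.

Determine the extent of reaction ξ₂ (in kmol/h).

ξ₂ = 105 kmol/h

Conversion of B: B consumed = 1ξ₁ = 0.5 × 761 → ξ₁ = 380.5 kmol/h.
D balance: n_D = 0 + 2ξ₁ − 2ξ₂ = 551 → ξ₂ = (2·380.5 − 551)/2 = 105 kmol/h.
Outlet amounts (n = n₀ + Σ ν·ξ):
  B: 761 − 1(380.5) = 380.5
  D: 0 + 2(380.5) − 2(105) = 551
  C: 0 + 1(105) = 105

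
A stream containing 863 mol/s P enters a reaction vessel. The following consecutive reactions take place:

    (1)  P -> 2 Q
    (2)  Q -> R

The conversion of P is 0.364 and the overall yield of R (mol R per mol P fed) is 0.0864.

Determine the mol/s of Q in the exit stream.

Conversion of P: P consumed = 1ξ₁ = 0.364 × 863 → ξ₁ = 314.1 mol/s.
Yield of R: 1ξ₂ / 863 = 0.0864 → ξ₂ = 74.56 mol/s.
Outlet amounts (n = n₀ + Σ ν·ξ):
  P: 863 − 1(314.1) = 548.9
  Q: 0 + 2(314.1) − 1(74.56) = 553.7
  R: 0 + 1(74.56) = 74.56

554 mol/s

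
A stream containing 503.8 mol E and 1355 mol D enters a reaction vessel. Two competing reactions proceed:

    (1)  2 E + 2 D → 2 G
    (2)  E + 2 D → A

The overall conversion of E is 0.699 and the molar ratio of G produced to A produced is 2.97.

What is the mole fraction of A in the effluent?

Conversion of E: E consumed = 0.699 × 503.8 = 352.2 mol = 2ξ₁ + 1ξ₂.
Selectivity: 2ξ₁ / (1ξ₂) = 2.97 → ξ₁ = 1.485 ξ₂.
Substitute: (2·1.485 + 1) ξ₂ = 352.2 → ξ₂ = 88.7 mol, ξ₁ = 131.7 mol.
Outlet amounts (n = n₀ + Σ ν·ξ):
  E: 503.8 − 2(131.7) − 1(88.7) = 151.6
  D: 1355 − 2(131.7) − 2(88.7) = 914.1
  G: 0 + 2(131.7) = 263.5
  A: 0 + 1(88.7) = 88.7
Total out = 1418 mol; y_A = 88.7 / 1418 = 0.06256.

0.0626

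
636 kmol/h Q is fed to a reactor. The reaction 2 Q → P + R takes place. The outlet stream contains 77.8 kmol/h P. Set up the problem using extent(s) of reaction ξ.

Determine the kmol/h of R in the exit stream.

For P: n = n₀ + 1ξ → 77.8 = 0 + 1ξ, giving ξ = 77.8 kmol/h.
Outlet amounts (n = n₀ + ν ξ):
  Q: 636 − 2(77.8) = 480.4
  P: 0 + 1(77.8) = 77.8
  R: 0 + 1(77.8) = 77.8

77.8 kmol/h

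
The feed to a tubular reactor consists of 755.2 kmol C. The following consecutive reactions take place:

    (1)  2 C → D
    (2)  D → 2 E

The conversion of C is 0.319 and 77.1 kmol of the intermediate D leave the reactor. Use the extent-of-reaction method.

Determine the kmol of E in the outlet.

86.7 kmol

Conversion of C: C consumed = 2ξ₁ = 0.319 × 755.2 → ξ₁ = 120.5 kmol.
D balance: n_D = 0 + 1ξ₁ − 1ξ₂ = 77.1 → ξ₂ = (1·120.5 − 77.1)/1 = 43.35 kmol.
Outlet amounts (n = n₀ + Σ ν·ξ):
  C: 755.2 − 2(120.5) = 514.3
  D: 0 + 1(120.5) − 1(43.35) = 77.1
  E: 0 + 2(43.35) = 86.71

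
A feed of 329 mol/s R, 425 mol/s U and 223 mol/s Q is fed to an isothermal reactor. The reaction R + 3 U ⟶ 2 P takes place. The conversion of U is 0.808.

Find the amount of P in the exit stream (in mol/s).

U reacted = 0.808 × 425 = 343.4 mol/s; ν_U = −3, so ξ = 343.4/3 = 114.5 mol/s.
Outlet amounts (n = n₀ + ν ξ):
  R: 329 − 1(114.5) = 214.5
  U: 425 − 3(114.5) = 81.6
  P: 0 + 2(114.5) = 228.9
  Q: 223 (inert)

229 mol/s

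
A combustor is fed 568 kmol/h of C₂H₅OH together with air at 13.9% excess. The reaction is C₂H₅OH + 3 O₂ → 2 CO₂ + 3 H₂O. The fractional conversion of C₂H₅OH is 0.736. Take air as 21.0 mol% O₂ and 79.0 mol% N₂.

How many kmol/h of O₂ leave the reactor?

687 kmol/h

Stoichiometric O₂ = 3 × 568 = 1704 kmol/h; O₂ fed = 1704 × 1.139 = 1941 kmol/h.
N₂ fed = 1941 × 79/21 = 7301 kmol/h.
Fuel reacted = 0.736 × 568 → ξ = 418 kmol/h.
Outlet (n = n₀ + ν ξ):
  C₂H₅OH: 568 − 1(418) = 150
  O₂: 1941 − 3(418) = 686.7
  N₂: 7301 (inert)
  CO₂: 0 + 2(418) = 836.1
  H₂O: 0 + 3(418) = 1254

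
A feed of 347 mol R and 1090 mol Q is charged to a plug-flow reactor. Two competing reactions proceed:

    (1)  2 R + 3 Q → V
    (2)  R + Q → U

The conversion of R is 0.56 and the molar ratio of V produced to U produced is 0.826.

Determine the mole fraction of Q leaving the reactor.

Conversion of R: R consumed = 0.56 × 347 = 194.3 mol = 2ξ₁ + 1ξ₂.
Selectivity: 1ξ₁ / (1ξ₂) = 0.826 → ξ₁ = 0.826 ξ₂.
Substitute: (2·0.826 + 1) ξ₂ = 194.3 → ξ₂ = 73.27 mol, ξ₁ = 60.52 mol.
Outlet amounts (n = n₀ + Σ ν·ξ):
  R: 347 − 2(60.52) − 1(73.27) = 152.7
  Q: 1090 − 3(60.52) − 1(73.27) = 835.2
  V: 0 + 1(60.52) = 60.52
  U: 0 + 1(73.27) = 73.27
Total out = 1122 mol; y_Q = 835.2 / 1122 = 0.7446.

0.745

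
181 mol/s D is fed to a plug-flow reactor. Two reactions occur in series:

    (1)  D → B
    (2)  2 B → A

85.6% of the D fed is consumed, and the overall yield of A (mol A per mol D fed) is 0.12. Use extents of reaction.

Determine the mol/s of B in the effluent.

Conversion of D: D consumed = 1ξ₁ = 0.856 × 181 → ξ₁ = 154.9 mol/s.
Yield of A: 1ξ₂ / 181 = 0.12 → ξ₂ = 21.72 mol/s.
Outlet amounts (n = n₀ + Σ ν·ξ):
  D: 181 − 1(154.9) = 26.06
  B: 0 + 1(154.9) − 2(21.72) = 111.5
  A: 0 + 1(21.72) = 21.72

111 mol/s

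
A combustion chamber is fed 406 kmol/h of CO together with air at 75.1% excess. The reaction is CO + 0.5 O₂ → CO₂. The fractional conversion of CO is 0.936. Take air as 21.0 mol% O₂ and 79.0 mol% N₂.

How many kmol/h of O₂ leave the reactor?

Stoichiometric O₂ = 0.5 × 406 = 203 kmol/h; O₂ fed = 203 × 1.751 = 355.5 kmol/h.
N₂ fed = 355.5 × 79/21 = 1337 kmol/h.
Fuel reacted = 0.936 × 406 → ξ = 380 kmol/h.
Outlet (n = n₀ + ν ξ):
  CO: 406 − 1(380) = 25.98
  O₂: 355.5 − 0.5(380) = 165.4
  N₂: 1337 (inert)
  CO₂: 0 + 1(380) = 380

165 kmol/h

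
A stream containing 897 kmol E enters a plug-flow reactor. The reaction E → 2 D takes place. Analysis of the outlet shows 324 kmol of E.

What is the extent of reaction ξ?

ξ = 573 kmol

For E: n = n₀ − 1ξ → 324 = 897 − 1ξ, giving ξ = 573 kmol.
Outlet amounts (n = n₀ + ν ξ):
  E: 897 − 1(573) = 324
  D: 0 + 2(573) = 1146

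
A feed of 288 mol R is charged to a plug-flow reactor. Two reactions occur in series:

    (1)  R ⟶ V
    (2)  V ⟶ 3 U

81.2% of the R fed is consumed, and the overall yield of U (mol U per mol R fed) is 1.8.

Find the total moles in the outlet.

634 mol

Conversion of R: R consumed = 1ξ₁ = 0.812 × 288 → ξ₁ = 233.9 mol.
Yield of U: 3ξ₂ / 288 = 1.8 → ξ₂ = 172.8 mol.
Outlet amounts (n = n₀ + Σ ν·ξ):
  R: 288 − 1(233.9) = 54.14
  V: 0 + 1(233.9) − 1(172.8) = 61.06
  U: 0 + 3(172.8) = 518.4
Total out = 54.14 + 61.06 + 518.4 = 633.6 mol.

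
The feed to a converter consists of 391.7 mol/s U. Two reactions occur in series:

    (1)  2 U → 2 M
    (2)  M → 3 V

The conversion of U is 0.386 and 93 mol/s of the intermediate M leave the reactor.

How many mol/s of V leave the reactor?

175 mol/s

Conversion of U: U consumed = 2ξ₁ = 0.386 × 391.7 → ξ₁ = 75.6 mol/s.
M balance: n_M = 0 + 2ξ₁ − 1ξ₂ = 93 → ξ₂ = (2·75.6 − 93)/1 = 58.2 mol/s.
Outlet amounts (n = n₀ + Σ ν·ξ):
  U: 391.7 − 2(75.6) = 240.5
  M: 0 + 2(75.6) − 1(58.2) = 93
  V: 0 + 3(58.2) = 174.6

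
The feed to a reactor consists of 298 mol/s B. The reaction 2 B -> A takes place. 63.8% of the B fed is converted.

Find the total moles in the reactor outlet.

203 mol/s

B reacted = 0.638 × 298 = 190.1 mol/s; ν_B = −2, so ξ = 190.1/2 = 95.06 mol/s.
Outlet amounts (n = n₀ + ν ξ):
  B: 298 − 2(95.06) = 107.9
  A: 0 + 1(95.06) = 95.06
Total out = 107.9 + 95.06 = 202.9 mol/s.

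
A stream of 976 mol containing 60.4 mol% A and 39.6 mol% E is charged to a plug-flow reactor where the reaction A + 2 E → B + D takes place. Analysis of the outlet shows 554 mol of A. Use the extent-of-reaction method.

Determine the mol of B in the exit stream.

35.5 mol

For A: n = n₀ − 1ξ → 554 = 589.5 − 1ξ, giving ξ = 35.5 mol.
Outlet amounts (n = n₀ + ν ξ):
  A: 589.5 − 1(35.5) = 554
  E: 386.5 − 2(35.5) = 315.5
  B: 0 + 1(35.5) = 35.5
  D: 0 + 1(35.5) = 35.5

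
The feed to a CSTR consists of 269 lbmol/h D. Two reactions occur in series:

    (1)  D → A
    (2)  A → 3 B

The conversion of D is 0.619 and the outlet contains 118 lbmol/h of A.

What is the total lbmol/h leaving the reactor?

366 lbmol/h

Conversion of D: D consumed = 1ξ₁ = 0.619 × 269 → ξ₁ = 166.5 lbmol/h.
A balance: n_A = 0 + 1ξ₁ − 1ξ₂ = 118 → ξ₂ = (1·166.5 − 118)/1 = 48.51 lbmol/h.
Outlet amounts (n = n₀ + Σ ν·ξ):
  D: 269 − 1(166.5) = 102.5
  A: 0 + 1(166.5) − 1(48.51) = 118
  B: 0 + 3(48.51) = 145.5
Total out = 102.5 + 118 + 145.5 = 366 lbmol/h.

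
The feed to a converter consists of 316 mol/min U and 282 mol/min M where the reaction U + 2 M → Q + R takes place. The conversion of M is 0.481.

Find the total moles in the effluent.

M reacted = 0.481 × 282 = 135.6 mol/min; ν_M = −2, so ξ = 135.6/2 = 67.82 mol/min.
Outlet amounts (n = n₀ + ν ξ):
  U: 316 − 1(67.82) = 248.2
  M: 282 − 2(67.82) = 146.4
  Q: 0 + 1(67.82) = 67.82
  R: 0 + 1(67.82) = 67.82
Total out = 248.2 + 146.4 + 67.82 + 67.82 = 530.2 mol/min.

530 mol/min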